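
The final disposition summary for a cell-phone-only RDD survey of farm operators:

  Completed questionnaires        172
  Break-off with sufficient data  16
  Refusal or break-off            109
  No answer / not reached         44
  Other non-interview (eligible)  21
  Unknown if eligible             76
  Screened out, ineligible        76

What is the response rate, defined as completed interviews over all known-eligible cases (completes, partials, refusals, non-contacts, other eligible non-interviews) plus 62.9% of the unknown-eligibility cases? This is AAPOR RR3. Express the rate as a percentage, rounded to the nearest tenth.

42.0%

Num = 172
Eligible (known) = 172 + 16 + 109 + 44 + 21 = 362
Estimated eligible among unknowns = 0.6290 × 76 = 47.80
Denom = 362 + 47.80 = 409.80
RR3 = 172 / 409.80 = 0.4197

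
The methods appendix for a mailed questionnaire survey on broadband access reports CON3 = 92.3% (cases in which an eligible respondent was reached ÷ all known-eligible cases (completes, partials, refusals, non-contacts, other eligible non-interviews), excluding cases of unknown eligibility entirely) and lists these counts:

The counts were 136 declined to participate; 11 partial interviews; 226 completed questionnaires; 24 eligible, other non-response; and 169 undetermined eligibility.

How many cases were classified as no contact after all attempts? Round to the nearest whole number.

Numerator = 226 + 11 + 136 + 24 = 397
CON3 = 397 / D = 0.923
D = 397 / 0.923 = 430.1
Other denominator terms total 397
no contact after all attempts = 430.1 − 397 ≈ 33

33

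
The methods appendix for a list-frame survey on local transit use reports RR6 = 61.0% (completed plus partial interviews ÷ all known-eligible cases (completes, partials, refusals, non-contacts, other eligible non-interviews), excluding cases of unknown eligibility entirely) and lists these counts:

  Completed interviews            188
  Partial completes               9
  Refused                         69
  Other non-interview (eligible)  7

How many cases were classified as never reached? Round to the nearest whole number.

Num = 188 + 9 = 197
RR6 = 197 / D = 0.610
D = 197 / 0.610 = 323.0
Other denominator terms total 273
never reached = 323.0 − 273 ≈ 50

50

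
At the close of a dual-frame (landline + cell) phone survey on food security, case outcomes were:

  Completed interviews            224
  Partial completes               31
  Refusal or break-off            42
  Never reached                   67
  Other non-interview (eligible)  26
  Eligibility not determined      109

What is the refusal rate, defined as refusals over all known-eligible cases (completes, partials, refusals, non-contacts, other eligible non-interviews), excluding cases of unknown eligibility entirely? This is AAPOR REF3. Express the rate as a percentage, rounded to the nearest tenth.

Numerator: 42
Denominator: 224 + 31 + 42 + 67 + 26 = 390
REF3 = 42 / 390 = 0.1077

10.8%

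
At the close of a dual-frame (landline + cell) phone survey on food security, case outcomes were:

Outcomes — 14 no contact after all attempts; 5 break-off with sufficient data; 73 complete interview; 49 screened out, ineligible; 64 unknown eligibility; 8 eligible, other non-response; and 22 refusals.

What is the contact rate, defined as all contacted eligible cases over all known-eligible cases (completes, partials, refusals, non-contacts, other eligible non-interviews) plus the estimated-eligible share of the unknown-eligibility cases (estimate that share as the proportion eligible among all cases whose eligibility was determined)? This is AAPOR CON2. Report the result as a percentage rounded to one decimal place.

Top: 73 + 5 + 22 + 8 = 108
Known eligible: 73 + 5 + 22 + 14 + 8 = 122
e = 122 / (122 + 49) = 122 / 171 = 0.7135
Estimated eligible among unknowns: 0.7135 × 64 = 45.66
Denom: 122 + 45.66 = 167.66
CON2 = 108 / 167.66 = 0.6442

64.4%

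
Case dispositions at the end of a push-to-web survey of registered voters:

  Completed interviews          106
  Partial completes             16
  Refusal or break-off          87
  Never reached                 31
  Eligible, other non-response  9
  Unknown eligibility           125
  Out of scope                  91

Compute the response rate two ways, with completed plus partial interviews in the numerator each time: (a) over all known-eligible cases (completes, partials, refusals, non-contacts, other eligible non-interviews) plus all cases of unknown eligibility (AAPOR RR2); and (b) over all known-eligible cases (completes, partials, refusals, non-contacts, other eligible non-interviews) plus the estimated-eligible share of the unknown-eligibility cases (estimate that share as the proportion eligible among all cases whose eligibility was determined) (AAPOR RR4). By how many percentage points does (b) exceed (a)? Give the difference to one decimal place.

Num = 106 + 16 = 122
Denom = 106 + 16 + 87 + 31 + 9 + 125 = 374
RR2 = 122 / 374 = 0.3262
Known eligible = 106 + 16 + 87 + 31 + 9 = 249
e = 249 / (249 + 91) = 249 / 340 = 0.7324
Estimated eligible among unknowns = 0.7324 × 125 = 91.55
Denom = 249 + 91.55 = 340.55
RR4 = 122 / 340.55 = 0.3582
Difference = 35.82 − 32.62 = 3.20 percentage points

3.2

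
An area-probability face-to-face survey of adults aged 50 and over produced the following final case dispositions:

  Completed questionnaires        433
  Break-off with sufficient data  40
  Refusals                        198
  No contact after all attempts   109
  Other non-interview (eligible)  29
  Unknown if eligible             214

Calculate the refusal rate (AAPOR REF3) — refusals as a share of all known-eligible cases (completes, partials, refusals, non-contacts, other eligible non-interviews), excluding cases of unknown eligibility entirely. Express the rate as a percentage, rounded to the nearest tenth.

Num = 198
Denom = 433 + 40 + 198 + 109 + 29 = 809
REF3 = 198 / 809 = 0.2447

24.5%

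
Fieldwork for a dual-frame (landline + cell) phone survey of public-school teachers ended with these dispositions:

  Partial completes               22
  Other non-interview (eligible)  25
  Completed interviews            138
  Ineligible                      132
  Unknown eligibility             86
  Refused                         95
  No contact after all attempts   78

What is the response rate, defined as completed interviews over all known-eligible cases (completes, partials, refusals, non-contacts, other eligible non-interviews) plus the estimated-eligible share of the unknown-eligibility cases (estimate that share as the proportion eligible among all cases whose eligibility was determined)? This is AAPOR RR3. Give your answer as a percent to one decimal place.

Top: 138
Determined eligible: 138 + 22 + 95 + 78 + 25 = 358
e = 358 / (358 + 132) = 358 / 490 = 0.7306
e × U: 0.7306 × 86 = 62.83
Denom: 358 + 62.83 = 420.83
RR3 = 138 / 420.83 = 0.3279

32.8%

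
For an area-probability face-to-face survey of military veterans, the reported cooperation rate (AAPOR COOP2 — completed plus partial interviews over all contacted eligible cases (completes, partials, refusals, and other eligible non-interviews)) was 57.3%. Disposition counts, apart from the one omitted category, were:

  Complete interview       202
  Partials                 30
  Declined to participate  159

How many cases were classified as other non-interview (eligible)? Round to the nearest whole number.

14

Top → 202 + 30 = 232
COOP2 = 232 / D = 0.573
D = 232 / 0.573 = 404.9
Other denominator terms total 391
other non-interview (eligible) = 404.9 − 391 ≈ 14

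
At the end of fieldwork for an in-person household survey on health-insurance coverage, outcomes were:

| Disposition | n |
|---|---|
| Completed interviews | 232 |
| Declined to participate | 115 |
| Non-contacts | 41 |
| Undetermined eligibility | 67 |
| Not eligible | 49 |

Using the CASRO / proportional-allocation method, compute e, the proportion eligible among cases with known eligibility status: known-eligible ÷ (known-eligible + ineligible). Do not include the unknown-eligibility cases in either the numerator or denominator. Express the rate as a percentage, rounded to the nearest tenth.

Known eligible: 232 + 115 + 41 = 388
e = 388 / (388 + 49) = 388 / 437 = 0.8879

88.8%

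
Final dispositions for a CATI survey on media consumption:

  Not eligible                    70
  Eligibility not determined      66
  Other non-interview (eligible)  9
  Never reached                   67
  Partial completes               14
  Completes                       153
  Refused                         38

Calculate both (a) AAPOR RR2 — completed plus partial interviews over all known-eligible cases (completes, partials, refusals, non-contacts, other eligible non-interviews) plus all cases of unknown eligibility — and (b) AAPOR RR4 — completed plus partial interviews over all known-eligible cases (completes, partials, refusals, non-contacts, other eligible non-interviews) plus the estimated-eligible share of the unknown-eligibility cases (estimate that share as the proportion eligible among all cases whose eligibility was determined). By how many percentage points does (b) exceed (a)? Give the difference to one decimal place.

1.9

Numerator: 153 + 14 = 167
Base: 153 + 14 + 38 + 67 + 9 + 66 = 347
RR2 = 167 / 347 = 0.4813
Eligible (known): 153 + 14 + 38 + 67 + 9 = 281
e = 281 / (281 + 70) = 281 / 351 = 0.8006
e × U: 0.8006 × 66 = 52.84
Base: 281 + 52.84 = 333.84
RR4 = 167 / 333.84 = 0.5002
Difference = 50.02 − 48.13 = 1.89 percentage points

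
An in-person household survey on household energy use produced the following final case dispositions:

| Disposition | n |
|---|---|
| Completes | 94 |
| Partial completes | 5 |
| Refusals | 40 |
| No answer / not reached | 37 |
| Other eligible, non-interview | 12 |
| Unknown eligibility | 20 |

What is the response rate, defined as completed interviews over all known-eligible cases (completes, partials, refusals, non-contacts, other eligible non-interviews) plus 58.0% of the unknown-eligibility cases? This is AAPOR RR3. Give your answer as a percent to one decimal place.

Num: 94
Eligible (known): 94 + 5 + 40 + 37 + 12 = 188
e × U: 0.5800 × 20 = 11.60
Denom: 188 + 11.60 = 199.60
RR3 = 94 / 199.60 = 0.4709

47.1%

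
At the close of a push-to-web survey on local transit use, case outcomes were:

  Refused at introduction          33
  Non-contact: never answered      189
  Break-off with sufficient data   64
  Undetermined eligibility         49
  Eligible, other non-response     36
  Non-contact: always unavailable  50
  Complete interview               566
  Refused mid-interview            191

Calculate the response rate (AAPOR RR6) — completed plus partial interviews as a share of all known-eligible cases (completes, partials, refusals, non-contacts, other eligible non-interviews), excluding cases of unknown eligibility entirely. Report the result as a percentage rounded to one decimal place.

55.8%

Refused = 33 + 191 = 224
No answer / not reached = 189 + 50 = 239
Num → 566 + 64 = 630
Denominator → 566 + 64 + 224 + 239 + 36 = 1129
RR6 = 630 / 1129 = 0.5580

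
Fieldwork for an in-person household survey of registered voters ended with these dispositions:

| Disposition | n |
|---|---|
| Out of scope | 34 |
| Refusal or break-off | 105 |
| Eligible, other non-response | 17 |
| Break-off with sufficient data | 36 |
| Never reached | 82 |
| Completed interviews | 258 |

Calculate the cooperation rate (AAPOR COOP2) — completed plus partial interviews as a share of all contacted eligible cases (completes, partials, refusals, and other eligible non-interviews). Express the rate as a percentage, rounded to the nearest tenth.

Numerator → 258 + 36 = 294
Denom → 258 + 36 + 105 + 17 = 416
COOP2 = 294 / 416 = 0.7067

70.7%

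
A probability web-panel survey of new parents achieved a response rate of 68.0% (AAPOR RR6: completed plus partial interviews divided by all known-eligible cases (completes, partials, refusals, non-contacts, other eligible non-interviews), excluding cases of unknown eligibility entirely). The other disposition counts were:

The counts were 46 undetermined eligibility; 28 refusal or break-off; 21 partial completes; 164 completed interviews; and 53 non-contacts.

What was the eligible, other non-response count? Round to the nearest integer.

Top: 164 + 21 = 185
RR6 = 185 / D = 0.680
D = 185 / 0.680 = 272.1
Other denominator terms total 266
eligible, other non-response = 272.1 − 266 ≈ 6

6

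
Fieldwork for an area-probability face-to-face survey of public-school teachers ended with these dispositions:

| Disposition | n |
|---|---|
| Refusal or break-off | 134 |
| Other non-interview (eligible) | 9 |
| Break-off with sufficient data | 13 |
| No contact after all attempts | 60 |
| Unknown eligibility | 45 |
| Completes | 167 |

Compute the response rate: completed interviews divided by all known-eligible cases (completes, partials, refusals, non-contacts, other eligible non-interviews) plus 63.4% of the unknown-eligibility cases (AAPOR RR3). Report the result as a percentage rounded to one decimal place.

Top = 167
Eligible (known) = 167 + 13 + 134 + 60 + 9 = 383
Estimated eligible among unknowns = 0.6340 × 45 = 28.53
Base = 383 + 28.53 = 411.53
RR3 = 167 / 411.53 = 0.4058

40.6%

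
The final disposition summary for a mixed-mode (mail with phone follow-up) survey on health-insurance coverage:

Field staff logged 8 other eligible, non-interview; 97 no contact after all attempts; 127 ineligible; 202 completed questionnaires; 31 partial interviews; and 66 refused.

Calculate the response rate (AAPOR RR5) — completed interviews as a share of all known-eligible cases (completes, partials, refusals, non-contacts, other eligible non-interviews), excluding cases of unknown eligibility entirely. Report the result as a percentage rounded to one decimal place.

50.0%

Top → 202
Denominator → 202 + 31 + 66 + 97 + 8 = 404
RR5 = 202 / 404 = 0.5000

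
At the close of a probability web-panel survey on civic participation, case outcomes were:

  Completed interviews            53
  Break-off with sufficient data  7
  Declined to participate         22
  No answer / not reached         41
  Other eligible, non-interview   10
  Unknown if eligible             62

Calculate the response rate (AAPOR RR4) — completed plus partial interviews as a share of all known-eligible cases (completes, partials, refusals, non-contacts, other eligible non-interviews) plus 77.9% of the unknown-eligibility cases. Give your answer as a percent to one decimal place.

Top: 53 + 7 = 60
Known eligible: 53 + 7 + 22 + 41 + 10 = 133
Eligible share of unknowns: 0.7790 × 62 = 48.30
Denom: 133 + 48.30 = 181.30
RR4 = 60 / 181.30 = 0.3309

33.1%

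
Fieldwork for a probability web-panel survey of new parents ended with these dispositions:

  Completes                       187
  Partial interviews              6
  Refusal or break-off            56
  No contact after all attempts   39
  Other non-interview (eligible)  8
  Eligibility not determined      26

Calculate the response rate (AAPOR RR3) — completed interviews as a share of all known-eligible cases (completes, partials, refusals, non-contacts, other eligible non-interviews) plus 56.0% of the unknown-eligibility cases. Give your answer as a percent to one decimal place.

60.2%

Top → 187
Known eligible → 187 + 6 + 56 + 39 + 8 = 296
e × U → 0.5600 × 26 = 14.56
Base → 296 + 14.56 = 310.56
RR3 = 187 / 310.56 = 0.6021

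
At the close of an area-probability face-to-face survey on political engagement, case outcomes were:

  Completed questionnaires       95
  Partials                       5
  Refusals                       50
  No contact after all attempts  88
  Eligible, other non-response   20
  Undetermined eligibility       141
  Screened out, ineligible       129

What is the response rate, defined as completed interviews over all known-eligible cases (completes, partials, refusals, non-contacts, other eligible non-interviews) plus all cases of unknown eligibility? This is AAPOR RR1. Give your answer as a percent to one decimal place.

Num = 95
Denominator = 95 + 5 + 50 + 88 + 20 + 141 = 399
RR1 = 95 / 399 = 0.2381

23.8%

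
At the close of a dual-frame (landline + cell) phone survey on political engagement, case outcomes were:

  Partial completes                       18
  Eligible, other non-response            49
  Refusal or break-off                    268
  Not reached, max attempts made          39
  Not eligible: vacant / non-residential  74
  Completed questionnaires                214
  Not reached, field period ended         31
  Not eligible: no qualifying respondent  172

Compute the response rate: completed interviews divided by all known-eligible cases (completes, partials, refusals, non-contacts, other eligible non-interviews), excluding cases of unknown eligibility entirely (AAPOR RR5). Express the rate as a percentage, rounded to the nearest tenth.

34.6%

Non-contacts = 31 + 39 = 70
Ineligible = 172 + 74 = 246
Top: 214
Denom: 214 + 18 + 268 + 70 + 49 = 619
RR5 = 214 / 619 = 0.3457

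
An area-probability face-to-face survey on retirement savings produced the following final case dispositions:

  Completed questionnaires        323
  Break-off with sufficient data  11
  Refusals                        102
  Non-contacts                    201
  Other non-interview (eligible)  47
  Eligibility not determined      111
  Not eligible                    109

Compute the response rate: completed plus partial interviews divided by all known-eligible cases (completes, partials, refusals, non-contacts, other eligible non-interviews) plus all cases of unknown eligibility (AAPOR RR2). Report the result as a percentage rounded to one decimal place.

Num → 323 + 11 = 334
Base → 323 + 11 + 102 + 201 + 47 + 111 = 795
RR2 = 334 / 795 = 0.4201

42.0%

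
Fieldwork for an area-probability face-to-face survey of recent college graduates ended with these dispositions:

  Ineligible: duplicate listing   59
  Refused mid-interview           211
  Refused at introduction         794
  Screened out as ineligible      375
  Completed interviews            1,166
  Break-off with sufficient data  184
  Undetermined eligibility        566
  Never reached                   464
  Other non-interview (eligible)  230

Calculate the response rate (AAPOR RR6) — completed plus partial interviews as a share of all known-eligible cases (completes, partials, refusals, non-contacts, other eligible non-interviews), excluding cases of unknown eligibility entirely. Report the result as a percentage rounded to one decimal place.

44.3%

Refusal or break-off = 794 + 211 = 1005
Ineligible = 375 + 59 = 434
Top → 1166 + 184 = 1350
Base → 1166 + 184 + 1005 + 464 + 230 = 3049
RR6 = 1350 / 3049 = 0.4428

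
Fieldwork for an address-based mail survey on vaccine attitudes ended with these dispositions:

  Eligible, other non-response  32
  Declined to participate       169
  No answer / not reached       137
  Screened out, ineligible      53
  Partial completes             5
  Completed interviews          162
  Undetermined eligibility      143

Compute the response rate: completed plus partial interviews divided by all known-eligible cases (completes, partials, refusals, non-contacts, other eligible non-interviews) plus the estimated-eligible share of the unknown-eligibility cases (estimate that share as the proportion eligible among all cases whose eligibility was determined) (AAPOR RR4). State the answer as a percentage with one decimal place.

Num: 162 + 5 = 167
Known eligible: 162 + 5 + 169 + 137 + 32 = 505
e = 505 / (505 + 53) = 505 / 558 = 0.9050
e × U: 0.9050 × 143 = 129.41
Denominator: 505 + 129.41 = 634.41
RR4 = 167 / 634.41 = 0.2632

26.3%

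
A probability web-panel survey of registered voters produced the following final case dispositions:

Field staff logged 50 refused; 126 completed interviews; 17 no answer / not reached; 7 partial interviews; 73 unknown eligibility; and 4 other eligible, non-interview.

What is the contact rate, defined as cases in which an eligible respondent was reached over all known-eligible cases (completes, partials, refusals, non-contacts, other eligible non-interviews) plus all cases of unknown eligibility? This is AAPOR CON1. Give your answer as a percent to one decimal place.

Top: 126 + 7 + 50 + 4 = 187
Base: 126 + 7 + 50 + 17 + 4 + 73 = 277
CON1 = 187 / 277 = 0.6751

67.5%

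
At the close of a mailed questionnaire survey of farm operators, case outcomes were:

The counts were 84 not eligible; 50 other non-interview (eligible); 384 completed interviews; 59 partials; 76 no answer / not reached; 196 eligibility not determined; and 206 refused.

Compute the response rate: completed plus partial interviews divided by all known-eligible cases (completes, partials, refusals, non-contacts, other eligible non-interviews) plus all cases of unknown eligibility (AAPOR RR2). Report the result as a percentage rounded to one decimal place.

45.6%

Numerator: 384 + 59 = 443
Denominator: 384 + 59 + 206 + 76 + 50 + 196 = 971
RR2 = 443 / 971 = 0.4562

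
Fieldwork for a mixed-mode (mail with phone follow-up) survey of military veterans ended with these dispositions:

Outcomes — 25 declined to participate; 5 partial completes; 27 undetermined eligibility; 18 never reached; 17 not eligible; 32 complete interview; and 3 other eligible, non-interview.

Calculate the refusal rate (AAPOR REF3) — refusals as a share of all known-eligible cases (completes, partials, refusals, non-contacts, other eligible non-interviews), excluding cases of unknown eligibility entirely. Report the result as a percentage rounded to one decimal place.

Numerator = 25
Base = 32 + 5 + 25 + 18 + 3 = 83
REF3 = 25 / 83 = 0.3012

30.1%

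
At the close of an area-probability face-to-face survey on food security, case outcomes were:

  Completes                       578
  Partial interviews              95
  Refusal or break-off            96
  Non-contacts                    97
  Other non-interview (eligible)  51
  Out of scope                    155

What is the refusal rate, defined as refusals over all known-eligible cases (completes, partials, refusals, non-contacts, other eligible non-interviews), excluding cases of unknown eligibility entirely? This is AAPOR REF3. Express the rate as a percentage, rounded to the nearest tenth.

10.5%

Num → 96
Base → 578 + 95 + 96 + 97 + 51 = 917
REF3 = 96 / 917 = 0.1047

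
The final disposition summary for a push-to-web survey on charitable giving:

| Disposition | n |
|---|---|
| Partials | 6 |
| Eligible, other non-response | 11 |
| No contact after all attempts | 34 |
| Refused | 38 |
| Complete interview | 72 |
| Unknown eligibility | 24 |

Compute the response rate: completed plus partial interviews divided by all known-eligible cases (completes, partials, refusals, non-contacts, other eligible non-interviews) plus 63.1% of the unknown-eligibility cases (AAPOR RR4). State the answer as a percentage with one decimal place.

44.3%

Num: 72 + 6 = 78
Known eligible: 72 + 6 + 38 + 34 + 11 = 161
Estimated eligible among unknowns: 0.6310 × 24 = 15.14
Denom: 161 + 15.14 = 176.14
RR4 = 78 / 176.14 = 0.4428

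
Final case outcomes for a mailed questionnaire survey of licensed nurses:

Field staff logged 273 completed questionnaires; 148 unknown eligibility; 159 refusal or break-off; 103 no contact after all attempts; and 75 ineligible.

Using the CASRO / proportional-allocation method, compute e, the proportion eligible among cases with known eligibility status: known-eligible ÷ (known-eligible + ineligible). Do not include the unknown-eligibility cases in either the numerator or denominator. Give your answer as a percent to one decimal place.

Determined eligible → 273 + 159 + 103 = 535
e = 535 / (535 + 75) = 535 / 610 = 0.8770

87.7%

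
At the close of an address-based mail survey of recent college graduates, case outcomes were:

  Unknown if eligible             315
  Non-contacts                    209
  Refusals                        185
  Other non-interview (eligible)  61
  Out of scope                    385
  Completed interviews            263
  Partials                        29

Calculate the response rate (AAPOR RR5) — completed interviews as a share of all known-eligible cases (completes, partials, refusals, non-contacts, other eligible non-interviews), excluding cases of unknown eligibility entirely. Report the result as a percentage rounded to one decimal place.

35.2%

Top = 263
Base = 263 + 29 + 185 + 209 + 61 = 747
RR5 = 263 / 747 = 0.3521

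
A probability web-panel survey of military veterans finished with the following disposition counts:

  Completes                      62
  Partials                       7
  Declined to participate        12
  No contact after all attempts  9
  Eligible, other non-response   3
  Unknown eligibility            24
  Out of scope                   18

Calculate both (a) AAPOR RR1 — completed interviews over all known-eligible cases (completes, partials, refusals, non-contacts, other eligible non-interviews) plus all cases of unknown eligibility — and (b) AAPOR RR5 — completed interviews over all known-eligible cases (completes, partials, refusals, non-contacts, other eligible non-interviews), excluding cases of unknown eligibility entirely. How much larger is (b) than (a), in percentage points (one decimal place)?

Numerator → 62
Denom → 62 + 7 + 12 + 9 + 3 + 24 = 117
RR1 = 62 / 117 = 0.5299
Denom → 62 + 7 + 12 + 9 + 3 = 93
RR5 = 62 / 93 = 0.6667
Difference = 66.67 − 52.99 = 13.68 percentage points

13.7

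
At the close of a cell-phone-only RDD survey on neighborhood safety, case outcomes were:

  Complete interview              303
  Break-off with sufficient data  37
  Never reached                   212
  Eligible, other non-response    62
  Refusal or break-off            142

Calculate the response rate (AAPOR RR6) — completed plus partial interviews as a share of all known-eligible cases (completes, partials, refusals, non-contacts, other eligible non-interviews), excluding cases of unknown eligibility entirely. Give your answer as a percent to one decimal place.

45.0%

Numerator: 303 + 37 = 340
Denom: 303 + 37 + 142 + 212 + 62 = 756
RR6 = 340 / 756 = 0.4497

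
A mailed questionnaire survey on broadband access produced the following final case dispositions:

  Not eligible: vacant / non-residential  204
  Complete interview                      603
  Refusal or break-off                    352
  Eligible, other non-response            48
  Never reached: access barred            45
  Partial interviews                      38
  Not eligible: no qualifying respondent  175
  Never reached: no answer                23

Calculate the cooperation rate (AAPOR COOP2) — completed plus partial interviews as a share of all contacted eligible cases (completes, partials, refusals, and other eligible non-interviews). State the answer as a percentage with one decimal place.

No contact after all attempts = 23 + 45 = 68
Out of scope = 175 + 204 = 379
Top: 603 + 38 = 641
Denom: 603 + 38 + 352 + 48 = 1041
COOP2 = 641 / 1041 = 0.6158

61.6%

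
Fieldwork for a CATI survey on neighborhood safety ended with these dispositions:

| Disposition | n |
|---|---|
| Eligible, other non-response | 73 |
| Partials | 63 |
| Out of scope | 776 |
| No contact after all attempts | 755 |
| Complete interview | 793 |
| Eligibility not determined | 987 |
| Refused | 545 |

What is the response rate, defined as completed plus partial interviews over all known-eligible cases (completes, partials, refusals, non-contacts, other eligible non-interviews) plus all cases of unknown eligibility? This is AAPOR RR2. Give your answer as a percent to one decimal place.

Num: 793 + 63 = 856
Base: 793 + 63 + 545 + 755 + 73 + 987 = 3216
RR2 = 856 / 3216 = 0.2662

26.6%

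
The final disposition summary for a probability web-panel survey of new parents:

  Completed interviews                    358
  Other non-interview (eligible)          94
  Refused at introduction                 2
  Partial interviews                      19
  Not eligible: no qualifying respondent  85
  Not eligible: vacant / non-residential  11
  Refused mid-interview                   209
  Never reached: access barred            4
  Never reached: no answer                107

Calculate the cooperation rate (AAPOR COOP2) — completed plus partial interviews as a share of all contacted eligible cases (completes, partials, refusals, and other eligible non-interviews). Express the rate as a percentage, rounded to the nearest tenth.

55.3%

Refusal or break-off = 2 + 209 = 211
Never reached = 107 + 4 = 111
Not eligible = 85 + 11 = 96
Numerator: 358 + 19 = 377
Base: 358 + 19 + 211 + 94 = 682
COOP2 = 377 / 682 = 0.5528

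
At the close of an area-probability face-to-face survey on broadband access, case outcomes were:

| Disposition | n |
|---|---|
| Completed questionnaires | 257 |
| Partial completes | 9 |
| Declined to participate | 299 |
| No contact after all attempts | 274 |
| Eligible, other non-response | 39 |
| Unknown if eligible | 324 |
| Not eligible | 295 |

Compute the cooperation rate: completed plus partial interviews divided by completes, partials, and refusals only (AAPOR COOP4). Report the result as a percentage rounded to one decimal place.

Numerator → 257 + 9 = 266
Denominator → 257 + 9 + 299 = 565
COOP4 = 266 / 565 = 0.4708

47.1%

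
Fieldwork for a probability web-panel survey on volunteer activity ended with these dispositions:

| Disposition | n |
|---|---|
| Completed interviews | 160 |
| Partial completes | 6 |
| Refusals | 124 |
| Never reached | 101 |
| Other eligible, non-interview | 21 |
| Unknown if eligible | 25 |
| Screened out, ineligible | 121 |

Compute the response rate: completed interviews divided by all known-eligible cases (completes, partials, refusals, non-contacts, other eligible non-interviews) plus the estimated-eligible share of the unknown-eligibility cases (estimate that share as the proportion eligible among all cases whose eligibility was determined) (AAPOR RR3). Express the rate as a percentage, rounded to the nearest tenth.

37.1%

Num → 160
Determined eligible → 160 + 6 + 124 + 101 + 21 = 412
e = 412 / (412 + 121) = 412 / 533 = 0.7730
Eligible share of unknowns → 0.7730 × 25 = 19.32
Base → 412 + 19.32 = 431.32
RR3 = 160 / 431.32 = 0.3710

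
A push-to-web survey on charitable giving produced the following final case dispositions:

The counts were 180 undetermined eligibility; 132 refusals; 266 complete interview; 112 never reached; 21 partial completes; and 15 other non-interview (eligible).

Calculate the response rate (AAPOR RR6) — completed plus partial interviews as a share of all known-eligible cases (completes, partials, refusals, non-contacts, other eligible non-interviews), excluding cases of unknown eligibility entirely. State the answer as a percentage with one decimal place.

Num → 266 + 21 = 287
Denominator → 266 + 21 + 132 + 112 + 15 = 546
RR6 = 287 / 546 = 0.5256

52.6%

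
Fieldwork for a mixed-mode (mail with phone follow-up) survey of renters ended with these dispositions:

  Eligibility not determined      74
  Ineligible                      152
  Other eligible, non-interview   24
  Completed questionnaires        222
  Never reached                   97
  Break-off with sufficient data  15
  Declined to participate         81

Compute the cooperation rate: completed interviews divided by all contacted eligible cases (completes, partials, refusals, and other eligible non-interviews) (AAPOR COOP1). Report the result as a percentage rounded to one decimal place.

64.9%

Numerator: 222
Denom: 222 + 15 + 81 + 24 = 342
COOP1 = 222 / 342 = 0.6491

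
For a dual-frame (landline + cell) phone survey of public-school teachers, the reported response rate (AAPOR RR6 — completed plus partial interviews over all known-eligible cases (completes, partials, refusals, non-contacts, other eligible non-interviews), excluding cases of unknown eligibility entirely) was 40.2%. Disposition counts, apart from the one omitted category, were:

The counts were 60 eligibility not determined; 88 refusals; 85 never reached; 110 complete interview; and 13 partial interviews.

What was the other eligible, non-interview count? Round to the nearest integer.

Numerator → 110 + 13 = 123
RR6 = 123 / D = 0.402
D = 123 / 0.402 = 306.0
Other denominator terms total 296
other eligible, non-interview = 306.0 − 296 ≈ 10

10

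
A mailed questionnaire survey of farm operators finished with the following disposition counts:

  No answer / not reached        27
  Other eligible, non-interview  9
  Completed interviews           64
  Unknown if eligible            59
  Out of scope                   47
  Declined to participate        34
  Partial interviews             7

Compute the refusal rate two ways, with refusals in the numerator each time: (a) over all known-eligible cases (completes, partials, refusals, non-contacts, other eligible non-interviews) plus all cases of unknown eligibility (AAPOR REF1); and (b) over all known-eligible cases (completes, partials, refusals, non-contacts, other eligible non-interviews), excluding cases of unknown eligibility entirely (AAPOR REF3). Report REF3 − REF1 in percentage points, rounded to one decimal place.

Numerator = 34
Denom = 64 + 7 + 34 + 27 + 9 + 59 = 200
REF1 = 34 / 200 = 0.1700
Denom = 64 + 7 + 34 + 27 + 9 = 141
REF3 = 34 / 141 = 0.2411
Difference = 24.11 − 17.00 = 7.11 percentage points

7.1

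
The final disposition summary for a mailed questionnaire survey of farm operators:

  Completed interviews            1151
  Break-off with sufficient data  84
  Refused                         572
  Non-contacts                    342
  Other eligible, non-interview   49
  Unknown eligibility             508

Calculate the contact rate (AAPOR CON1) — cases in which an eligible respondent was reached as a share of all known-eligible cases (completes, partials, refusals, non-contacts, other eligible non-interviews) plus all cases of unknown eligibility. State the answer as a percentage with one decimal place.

68.6%

Numerator → 1151 + 84 + 572 + 49 = 1856
Base → 1151 + 84 + 572 + 342 + 49 + 508 = 2706
CON1 = 1856 / 2706 = 0.6859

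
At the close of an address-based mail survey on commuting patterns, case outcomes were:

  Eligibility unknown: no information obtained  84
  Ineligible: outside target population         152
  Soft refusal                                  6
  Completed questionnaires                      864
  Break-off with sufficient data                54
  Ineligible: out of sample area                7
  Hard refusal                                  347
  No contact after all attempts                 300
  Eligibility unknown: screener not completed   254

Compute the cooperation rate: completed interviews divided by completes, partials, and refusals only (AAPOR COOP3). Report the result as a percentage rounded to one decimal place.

Refused = 347 + 6 = 353
Undetermined eligibility = 254 + 84 = 338
Ineligible = 152 + 7 = 159
Numerator: 864
Base: 864 + 54 + 353 = 1271
COOP3 = 864 / 1271 = 0.6798

68.0%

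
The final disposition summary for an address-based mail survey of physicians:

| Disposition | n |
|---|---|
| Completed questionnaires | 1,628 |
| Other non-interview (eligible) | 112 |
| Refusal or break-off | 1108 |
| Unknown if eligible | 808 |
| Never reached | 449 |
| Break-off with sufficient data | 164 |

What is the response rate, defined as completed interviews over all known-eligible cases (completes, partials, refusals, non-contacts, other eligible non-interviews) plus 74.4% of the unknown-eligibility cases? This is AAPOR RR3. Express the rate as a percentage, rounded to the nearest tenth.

Top = 1628
Eligible (known) = 1628 + 164 + 1108 + 449 + 112 = 3461
Estimated eligible among unknowns = 0.7440 × 808 = 601.15
Denom = 3461 + 601.15 = 4062.15
RR3 = 1628 / 4062.15 = 0.4008

40.1%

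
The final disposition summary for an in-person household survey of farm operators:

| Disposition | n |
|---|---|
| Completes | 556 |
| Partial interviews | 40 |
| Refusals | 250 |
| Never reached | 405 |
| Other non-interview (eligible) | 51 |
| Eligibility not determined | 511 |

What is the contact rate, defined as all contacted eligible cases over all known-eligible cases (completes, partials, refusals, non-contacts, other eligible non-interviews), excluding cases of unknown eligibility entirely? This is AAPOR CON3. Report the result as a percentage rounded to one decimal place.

Top: 556 + 40 + 250 + 51 = 897
Denom: 556 + 40 + 250 + 405 + 51 = 1302
CON3 = 897 / 1302 = 0.6889

68.9%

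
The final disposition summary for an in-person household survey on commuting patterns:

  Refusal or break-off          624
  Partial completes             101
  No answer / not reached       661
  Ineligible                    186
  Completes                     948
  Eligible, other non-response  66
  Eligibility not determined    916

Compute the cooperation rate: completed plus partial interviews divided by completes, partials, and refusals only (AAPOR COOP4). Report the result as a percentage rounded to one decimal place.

Num → 948 + 101 = 1049
Denominator → 948 + 101 + 624 = 1673
COOP4 = 1049 / 1673 = 0.6270

62.7%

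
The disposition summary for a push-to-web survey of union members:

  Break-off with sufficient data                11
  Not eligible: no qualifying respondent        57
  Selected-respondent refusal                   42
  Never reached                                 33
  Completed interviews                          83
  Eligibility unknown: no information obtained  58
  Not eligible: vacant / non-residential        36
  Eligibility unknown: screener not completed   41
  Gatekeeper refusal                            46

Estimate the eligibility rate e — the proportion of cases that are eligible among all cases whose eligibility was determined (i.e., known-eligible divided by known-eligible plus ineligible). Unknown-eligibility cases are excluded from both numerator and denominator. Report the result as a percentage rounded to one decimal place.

Declined to participate = 46 + 42 = 88
Unknown eligibility = 41 + 58 = 99
Out of scope = 57 + 36 = 93
Eligible (known): 83 + 11 + 88 + 33 = 215
e = 215 / (215 + 93) = 215 / 308 = 0.6981

69.8%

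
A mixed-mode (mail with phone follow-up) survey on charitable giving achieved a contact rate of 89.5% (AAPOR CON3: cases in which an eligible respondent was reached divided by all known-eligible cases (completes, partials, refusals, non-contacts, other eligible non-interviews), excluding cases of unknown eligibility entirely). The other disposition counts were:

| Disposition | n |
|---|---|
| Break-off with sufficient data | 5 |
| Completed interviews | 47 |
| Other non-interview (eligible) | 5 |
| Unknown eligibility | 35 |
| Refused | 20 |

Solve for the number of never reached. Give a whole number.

9

Num → 47 + 5 + 20 + 5 = 77
CON3 = 77 / D = 0.895
D = 77 / 0.895 = 86.0
Other denominator terms total 77
never reached = 86.0 − 77 ≈ 9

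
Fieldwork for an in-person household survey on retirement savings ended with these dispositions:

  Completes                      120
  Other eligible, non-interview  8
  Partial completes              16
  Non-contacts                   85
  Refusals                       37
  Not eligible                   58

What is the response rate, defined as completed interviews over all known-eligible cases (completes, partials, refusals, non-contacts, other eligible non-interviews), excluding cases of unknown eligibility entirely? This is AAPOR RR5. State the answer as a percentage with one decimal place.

45.1%

Num → 120
Denominator → 120 + 16 + 37 + 85 + 8 = 266
RR5 = 120 / 266 = 0.4511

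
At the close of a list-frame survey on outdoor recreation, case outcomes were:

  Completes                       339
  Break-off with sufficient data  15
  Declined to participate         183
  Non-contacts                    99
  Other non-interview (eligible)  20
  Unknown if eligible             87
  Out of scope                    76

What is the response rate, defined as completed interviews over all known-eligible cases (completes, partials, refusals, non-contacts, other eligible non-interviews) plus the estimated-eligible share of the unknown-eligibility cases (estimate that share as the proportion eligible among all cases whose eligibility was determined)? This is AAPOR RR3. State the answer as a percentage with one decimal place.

Top: 339
Known eligible: 339 + 15 + 183 + 99 + 20 = 656
e = 656 / (656 + 76) = 656 / 732 = 0.8962
Eligible share of unknowns: 0.8962 × 87 = 77.97
Denominator: 656 + 77.97 = 733.97
RR3 = 339 / 733.97 = 0.4619

46.2%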